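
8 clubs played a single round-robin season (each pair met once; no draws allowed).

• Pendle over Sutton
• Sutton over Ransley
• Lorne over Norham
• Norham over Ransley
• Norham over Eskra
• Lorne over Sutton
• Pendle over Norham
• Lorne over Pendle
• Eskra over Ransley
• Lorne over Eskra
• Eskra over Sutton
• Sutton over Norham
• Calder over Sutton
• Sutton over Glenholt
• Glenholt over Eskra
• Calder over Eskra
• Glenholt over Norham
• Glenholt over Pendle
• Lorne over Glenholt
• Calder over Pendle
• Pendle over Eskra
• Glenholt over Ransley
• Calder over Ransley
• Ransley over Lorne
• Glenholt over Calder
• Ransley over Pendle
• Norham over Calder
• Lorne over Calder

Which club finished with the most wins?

Win totals: Eskra 2, Pendle 3, Calder 4, Glenholt 5, Norham 3, Sutton 3, Ransley 2, Lorne 6.
Lorne leads with 6 wins (next highest: 5).

Lorne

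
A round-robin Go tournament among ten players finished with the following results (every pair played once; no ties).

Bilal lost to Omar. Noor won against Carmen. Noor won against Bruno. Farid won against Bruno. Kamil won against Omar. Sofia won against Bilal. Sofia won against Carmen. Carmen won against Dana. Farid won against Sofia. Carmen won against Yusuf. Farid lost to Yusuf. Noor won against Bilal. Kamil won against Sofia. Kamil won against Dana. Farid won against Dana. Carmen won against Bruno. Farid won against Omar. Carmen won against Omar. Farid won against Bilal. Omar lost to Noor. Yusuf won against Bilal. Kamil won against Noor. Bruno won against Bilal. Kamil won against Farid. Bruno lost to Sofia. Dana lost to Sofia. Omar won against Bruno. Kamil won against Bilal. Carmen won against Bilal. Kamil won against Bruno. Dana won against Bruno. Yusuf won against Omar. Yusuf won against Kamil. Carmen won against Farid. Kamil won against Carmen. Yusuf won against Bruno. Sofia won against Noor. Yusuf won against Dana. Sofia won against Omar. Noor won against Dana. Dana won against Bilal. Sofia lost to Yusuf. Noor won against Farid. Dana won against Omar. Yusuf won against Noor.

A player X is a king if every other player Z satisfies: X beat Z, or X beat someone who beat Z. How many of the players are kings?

3

Dana cannot reach Sofia, Kamil, Yusuf, Noor, Farid, Carmen in two steps.
Bilal cannot reach Dana, Sofia, Omar, Kamil, Yusuf, Noor, Farid, Bruno, Carmen in two steps.
Sofia cannot reach Kamil in two steps.
Omar cannot reach Dana, Sofia, Kamil, Yusuf, Noor, Farid, Carmen in two steps.
Kamil reaches everyone (king).
Yusuf reaches everyone (king).
Noor cannot reach Kamil in two steps.
Farid cannot reach Kamil, Yusuf in two steps.
Bruno cannot reach Dana, Sofia, Omar, Kamil, Yusuf, Noor, Farid, Carmen in two steps.
Carmen reaches everyone (king).
Kings: Kamil, Yusuf, Carmen — 3.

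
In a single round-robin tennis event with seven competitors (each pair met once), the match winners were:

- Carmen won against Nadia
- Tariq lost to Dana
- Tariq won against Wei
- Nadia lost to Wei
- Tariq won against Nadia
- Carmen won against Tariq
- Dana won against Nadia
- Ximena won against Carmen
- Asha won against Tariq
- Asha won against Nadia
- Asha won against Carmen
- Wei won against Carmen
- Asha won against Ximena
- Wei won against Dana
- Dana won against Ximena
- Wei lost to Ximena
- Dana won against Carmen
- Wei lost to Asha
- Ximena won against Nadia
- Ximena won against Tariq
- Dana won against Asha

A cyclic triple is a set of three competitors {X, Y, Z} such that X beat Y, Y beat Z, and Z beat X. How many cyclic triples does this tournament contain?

4

Win totals: Carmen 2, Nadia 0, Asha 5, Ximena 4, Tariq 2, Dana 5, Wei 3.
A competitor with w wins dominates both others in C(w,2) triples; summing gives 1 + 0 + 10 + 6 + 1 + 10 + 3 = 31 transitive triples.
Total triples C(7,3) = 35, so cyclic triples = 35 − 31 = 4.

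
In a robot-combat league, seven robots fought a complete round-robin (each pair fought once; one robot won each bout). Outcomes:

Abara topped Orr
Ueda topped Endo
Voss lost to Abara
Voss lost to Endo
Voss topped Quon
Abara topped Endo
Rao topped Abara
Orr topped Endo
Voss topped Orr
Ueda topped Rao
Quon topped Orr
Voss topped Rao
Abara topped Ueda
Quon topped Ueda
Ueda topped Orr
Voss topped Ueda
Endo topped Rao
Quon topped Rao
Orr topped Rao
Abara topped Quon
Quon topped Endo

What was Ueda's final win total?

3

Ueda's results: beat Orr, Endo, Rao; lost to Quon, Voss, Abara.
That is 3 wins.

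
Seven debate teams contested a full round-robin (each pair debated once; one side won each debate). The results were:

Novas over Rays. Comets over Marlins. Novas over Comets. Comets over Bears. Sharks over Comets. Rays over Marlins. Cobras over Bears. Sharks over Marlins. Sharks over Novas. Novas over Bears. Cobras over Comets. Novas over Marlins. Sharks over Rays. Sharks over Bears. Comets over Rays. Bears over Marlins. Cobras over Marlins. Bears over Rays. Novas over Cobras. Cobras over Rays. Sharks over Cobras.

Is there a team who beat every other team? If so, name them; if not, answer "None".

Sharks

Sharks has 6 wins out of 6 opponents — a perfect record.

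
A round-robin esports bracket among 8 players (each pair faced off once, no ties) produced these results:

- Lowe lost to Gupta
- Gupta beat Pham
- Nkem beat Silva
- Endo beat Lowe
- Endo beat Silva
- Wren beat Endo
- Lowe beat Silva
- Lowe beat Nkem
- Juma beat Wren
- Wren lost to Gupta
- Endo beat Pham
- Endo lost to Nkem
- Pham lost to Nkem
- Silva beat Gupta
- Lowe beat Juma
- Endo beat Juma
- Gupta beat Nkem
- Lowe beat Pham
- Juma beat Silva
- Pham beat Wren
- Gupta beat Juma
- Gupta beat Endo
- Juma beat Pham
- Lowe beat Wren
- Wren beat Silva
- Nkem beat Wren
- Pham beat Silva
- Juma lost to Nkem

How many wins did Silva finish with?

1

Silva's results: beat Gupta; lost to Nkem, Wren, Pham, Endo, Juma, Lowe.
That is 1 win.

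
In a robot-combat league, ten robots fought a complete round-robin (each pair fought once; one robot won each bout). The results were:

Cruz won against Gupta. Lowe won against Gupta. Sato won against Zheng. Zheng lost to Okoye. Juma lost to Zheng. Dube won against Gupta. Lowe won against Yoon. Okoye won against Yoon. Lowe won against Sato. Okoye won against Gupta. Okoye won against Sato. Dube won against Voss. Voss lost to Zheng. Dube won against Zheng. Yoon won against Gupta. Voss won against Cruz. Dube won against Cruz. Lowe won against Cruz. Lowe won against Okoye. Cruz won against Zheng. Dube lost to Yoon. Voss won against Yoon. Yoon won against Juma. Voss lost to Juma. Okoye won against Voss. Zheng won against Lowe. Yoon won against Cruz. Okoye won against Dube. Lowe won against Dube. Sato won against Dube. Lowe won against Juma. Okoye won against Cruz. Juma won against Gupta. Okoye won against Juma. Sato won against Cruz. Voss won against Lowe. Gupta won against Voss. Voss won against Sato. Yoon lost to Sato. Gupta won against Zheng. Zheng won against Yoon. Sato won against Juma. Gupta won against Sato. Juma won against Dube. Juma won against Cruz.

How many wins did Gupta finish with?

Gupta's results: beat Voss, Sato, Zheng; lost to Yoon, Lowe, Dube, Okoye, Cruz, Juma.
That is 3 wins.

3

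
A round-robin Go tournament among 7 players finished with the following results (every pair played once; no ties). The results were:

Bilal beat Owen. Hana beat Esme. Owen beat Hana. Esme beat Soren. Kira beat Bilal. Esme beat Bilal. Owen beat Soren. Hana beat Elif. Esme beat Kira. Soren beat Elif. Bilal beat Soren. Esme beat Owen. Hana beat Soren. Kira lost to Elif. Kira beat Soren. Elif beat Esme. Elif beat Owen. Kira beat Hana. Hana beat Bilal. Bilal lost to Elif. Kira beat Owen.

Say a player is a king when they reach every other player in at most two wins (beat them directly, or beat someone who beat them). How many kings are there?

Bilal cannot reach Kira, Esme in two steps.
Hana reaches everyone (king).
Kira reaches everyone (king).
Elif reaches everyone (king).
Owen cannot reach Kira in two steps.
Esme reaches everyone (king).
Soren cannot reach Hana in two steps.
Kings: Hana, Kira, Elif, Esme — 4.

4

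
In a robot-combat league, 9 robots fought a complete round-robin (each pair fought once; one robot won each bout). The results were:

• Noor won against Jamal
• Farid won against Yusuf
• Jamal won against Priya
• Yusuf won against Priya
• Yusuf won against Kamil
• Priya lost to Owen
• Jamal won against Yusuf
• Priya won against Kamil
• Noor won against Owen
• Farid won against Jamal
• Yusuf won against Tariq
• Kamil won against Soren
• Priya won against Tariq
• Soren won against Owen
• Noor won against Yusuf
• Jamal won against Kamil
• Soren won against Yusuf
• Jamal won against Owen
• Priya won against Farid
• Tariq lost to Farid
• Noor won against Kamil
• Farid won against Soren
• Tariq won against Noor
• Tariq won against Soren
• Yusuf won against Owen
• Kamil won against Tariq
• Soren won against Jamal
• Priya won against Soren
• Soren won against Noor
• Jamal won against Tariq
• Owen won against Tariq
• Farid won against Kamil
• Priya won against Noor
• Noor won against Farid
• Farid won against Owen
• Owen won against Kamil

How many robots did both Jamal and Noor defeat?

Jamal beat: Owen, Yusuf, Priya, Kamil, Tariq.
Noor beat: Jamal, Owen, Farid, Yusuf, Kamil.
Both beat: Owen, Yusuf, Kamil — 3.

3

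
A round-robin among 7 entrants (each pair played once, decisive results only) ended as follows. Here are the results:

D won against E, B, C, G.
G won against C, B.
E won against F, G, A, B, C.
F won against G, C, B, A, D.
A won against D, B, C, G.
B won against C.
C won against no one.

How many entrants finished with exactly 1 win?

Win totals: A 4, B 1, C 0, D 4, E 5, F 5, G 2.
Exactly 1: B — 1 entrant.

1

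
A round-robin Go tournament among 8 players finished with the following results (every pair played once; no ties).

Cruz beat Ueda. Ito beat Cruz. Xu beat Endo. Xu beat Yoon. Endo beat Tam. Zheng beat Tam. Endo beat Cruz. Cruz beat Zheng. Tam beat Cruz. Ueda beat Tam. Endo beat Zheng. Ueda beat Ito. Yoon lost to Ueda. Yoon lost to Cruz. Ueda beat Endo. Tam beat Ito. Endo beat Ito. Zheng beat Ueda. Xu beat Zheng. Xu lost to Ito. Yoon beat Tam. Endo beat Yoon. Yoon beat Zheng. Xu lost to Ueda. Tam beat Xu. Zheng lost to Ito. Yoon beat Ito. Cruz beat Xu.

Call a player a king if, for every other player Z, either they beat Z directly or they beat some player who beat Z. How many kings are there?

Ueda reaches everyone (king).
Ito reaches everyone (king).
Endo reaches everyone (king).
Xu reaches everyone (king).
Tam reaches everyone (king).
Yoon cannot reach Endo in two steps.
Cruz reaches everyone (king).
Zheng reaches everyone (king).
Kings: Ueda, Ito, Endo, Xu, Tam, Cruz, Zheng — 7.

7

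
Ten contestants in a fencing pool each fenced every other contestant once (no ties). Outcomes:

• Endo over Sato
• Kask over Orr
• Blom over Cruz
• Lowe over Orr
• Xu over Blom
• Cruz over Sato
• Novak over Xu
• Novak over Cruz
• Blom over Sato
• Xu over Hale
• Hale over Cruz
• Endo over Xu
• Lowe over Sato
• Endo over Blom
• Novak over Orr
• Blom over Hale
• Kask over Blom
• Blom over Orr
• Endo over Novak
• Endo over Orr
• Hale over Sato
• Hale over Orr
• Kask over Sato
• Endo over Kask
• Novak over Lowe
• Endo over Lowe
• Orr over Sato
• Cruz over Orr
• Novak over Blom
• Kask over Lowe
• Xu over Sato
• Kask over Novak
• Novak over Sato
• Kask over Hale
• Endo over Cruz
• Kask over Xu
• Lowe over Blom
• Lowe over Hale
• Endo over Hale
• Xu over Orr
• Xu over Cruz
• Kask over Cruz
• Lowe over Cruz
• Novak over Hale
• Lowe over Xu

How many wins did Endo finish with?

9

Endo's results: beat Sato, Hale, Blom, Novak, Lowe, Kask, Xu, Cruz, Orr; lost to no one.
That is 9 wins.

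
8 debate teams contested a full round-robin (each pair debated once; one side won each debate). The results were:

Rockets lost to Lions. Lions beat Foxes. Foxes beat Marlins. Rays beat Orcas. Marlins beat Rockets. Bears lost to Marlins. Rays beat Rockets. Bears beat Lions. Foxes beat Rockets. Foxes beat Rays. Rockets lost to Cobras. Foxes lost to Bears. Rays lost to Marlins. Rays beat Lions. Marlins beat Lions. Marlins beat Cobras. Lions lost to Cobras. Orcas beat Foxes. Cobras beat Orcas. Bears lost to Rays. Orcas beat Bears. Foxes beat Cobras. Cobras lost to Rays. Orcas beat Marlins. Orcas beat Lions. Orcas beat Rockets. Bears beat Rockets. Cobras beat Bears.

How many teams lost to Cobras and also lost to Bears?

2

Cobras beat: Orcas, Bears, Lions, Rockets.
Bears beat: Lions, Foxes, Rockets.
Both beat: Lions, Rockets — 2.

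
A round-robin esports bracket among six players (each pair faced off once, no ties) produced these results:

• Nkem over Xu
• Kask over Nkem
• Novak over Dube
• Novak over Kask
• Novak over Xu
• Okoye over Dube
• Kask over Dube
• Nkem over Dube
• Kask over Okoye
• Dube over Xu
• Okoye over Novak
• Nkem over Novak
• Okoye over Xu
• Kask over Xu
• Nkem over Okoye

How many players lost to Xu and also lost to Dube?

Xu beat: no one.
Dube beat: Xu.
No one was beaten by both.

0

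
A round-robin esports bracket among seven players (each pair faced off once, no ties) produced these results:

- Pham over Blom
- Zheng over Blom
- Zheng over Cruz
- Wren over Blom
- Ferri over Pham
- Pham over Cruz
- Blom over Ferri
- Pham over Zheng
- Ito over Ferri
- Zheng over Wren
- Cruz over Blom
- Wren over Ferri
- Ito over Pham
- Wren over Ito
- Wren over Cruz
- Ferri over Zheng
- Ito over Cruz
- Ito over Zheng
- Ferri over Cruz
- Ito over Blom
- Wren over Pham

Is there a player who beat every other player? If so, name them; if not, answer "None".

None

Highest win total is Wren with 5 (out of 6 possible).
Wren lost to Zheng, so no player went undefeated.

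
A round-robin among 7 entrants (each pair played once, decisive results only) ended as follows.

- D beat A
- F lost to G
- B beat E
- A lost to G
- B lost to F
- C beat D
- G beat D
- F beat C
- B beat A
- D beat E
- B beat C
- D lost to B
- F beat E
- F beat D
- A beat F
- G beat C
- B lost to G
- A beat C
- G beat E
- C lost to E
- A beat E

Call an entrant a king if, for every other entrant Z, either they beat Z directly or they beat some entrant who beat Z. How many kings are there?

1

A cannot reach G in two steps.
B cannot reach G in two steps.
C cannot reach B, F, G in two steps.
D cannot reach B, G in two steps.
E cannot reach A, B, F, G in two steps.
F cannot reach G in two steps.
G reaches everyone (king).
Kings: G — 1.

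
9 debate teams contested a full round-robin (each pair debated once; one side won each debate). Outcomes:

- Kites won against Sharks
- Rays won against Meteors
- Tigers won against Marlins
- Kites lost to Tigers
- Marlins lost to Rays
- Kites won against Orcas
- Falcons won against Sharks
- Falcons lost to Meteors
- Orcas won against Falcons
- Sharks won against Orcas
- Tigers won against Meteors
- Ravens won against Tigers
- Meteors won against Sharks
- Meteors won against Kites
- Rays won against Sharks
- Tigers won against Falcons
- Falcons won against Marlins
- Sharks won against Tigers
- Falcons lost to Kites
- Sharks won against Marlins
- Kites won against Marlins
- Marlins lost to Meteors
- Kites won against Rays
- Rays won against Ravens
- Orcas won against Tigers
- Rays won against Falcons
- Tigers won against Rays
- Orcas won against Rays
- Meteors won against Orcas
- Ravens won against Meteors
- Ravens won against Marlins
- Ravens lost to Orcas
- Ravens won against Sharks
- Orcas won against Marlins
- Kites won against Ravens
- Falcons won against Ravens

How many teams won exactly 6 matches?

Win totals: Meteors 5, Orcas 5, Kites 6, Ravens 4, Rays 5, Sharks 3, Falcons 3, Tigers 5, Marlins 0.
Exactly 6: Kites — 1 team.

1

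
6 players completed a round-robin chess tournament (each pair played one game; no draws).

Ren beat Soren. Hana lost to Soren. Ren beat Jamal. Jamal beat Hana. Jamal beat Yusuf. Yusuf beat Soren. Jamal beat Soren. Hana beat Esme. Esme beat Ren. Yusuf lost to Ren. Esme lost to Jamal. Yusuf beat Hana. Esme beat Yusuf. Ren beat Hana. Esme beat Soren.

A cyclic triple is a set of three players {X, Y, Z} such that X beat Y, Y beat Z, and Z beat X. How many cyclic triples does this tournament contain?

Of the C(6,3) = 20 triples, the cyclic ones are: {Jamal, Ren, Esme}; {Ren, Hana, Esme}; {Soren, Hana, Esme}; {Hana, Esme, Yusuf}.
That is 4.

4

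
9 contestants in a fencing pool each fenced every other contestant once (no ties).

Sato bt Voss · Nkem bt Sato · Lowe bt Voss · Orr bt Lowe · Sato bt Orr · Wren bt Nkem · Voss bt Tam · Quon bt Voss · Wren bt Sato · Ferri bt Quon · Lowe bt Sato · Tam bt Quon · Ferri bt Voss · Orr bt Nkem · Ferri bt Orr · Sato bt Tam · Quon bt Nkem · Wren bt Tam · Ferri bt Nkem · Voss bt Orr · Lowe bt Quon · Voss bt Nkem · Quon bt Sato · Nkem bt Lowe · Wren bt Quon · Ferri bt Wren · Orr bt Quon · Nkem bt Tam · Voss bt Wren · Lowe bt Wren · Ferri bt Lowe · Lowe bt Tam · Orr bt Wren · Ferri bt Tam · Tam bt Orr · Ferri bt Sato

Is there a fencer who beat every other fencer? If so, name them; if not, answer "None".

Ferri

Ferri has 8 wins out of 8 opponents — a perfect record.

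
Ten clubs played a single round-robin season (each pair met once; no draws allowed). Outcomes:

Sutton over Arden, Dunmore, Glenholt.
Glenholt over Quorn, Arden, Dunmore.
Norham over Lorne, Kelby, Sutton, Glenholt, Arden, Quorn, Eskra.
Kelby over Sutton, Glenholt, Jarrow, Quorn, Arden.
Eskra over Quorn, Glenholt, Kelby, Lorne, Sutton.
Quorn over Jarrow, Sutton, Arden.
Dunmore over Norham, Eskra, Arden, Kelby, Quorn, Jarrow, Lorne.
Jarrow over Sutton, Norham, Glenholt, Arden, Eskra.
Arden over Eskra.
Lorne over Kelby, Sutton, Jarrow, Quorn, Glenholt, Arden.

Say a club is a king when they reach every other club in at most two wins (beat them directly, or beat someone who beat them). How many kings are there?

6

Dunmore reaches everyone (king).
Norham reaches everyone (king).
Quorn cannot reach Lorne, Kelby in two steps.
Jarrow reaches everyone (king).
Sutton reaches everyone (king).
Lorne reaches everyone (king).
Arden cannot reach Dunmore, Norham, Jarrow in two steps.
Kelby cannot reach Lorne in two steps.
Glenholt reaches everyone (king).
Eskra cannot reach Norham in two steps.
Kings: Dunmore, Norham, Jarrow, Sutton, Lorne, Glenholt — 6.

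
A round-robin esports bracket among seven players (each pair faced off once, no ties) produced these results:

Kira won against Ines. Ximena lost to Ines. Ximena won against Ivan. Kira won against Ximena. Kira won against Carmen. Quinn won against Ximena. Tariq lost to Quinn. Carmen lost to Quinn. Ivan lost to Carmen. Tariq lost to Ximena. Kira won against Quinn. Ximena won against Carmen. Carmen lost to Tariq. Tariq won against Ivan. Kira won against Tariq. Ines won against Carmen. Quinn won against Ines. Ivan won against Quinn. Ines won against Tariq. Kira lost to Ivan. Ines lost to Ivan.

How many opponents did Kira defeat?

Kira's results: beat Tariq, Ines, Quinn, Carmen, Ximena; lost to Ivan.
That is 5 wins.

5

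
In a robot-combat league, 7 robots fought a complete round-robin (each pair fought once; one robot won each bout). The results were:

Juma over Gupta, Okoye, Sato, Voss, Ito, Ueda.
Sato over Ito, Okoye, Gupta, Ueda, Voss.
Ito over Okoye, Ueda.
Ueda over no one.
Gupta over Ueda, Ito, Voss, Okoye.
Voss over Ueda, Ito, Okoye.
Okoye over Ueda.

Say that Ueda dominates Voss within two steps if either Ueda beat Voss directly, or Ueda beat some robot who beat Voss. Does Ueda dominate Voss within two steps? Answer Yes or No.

No

Ueda did not beat Voss directly.
Ueda beat no one, so there is no intermediate robot.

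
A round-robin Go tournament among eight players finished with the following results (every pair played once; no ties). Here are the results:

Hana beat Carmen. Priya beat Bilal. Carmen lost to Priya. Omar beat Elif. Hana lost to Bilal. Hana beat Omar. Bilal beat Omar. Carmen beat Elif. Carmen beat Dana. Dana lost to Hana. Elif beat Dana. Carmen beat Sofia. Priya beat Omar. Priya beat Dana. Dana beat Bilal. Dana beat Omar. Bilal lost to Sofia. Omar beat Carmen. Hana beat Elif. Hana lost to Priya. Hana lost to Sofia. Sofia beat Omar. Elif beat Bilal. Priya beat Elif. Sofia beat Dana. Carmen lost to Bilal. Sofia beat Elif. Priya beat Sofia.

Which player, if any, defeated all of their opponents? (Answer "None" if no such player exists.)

Priya has 7 wins out of 7 opponents — a perfect record.

Priya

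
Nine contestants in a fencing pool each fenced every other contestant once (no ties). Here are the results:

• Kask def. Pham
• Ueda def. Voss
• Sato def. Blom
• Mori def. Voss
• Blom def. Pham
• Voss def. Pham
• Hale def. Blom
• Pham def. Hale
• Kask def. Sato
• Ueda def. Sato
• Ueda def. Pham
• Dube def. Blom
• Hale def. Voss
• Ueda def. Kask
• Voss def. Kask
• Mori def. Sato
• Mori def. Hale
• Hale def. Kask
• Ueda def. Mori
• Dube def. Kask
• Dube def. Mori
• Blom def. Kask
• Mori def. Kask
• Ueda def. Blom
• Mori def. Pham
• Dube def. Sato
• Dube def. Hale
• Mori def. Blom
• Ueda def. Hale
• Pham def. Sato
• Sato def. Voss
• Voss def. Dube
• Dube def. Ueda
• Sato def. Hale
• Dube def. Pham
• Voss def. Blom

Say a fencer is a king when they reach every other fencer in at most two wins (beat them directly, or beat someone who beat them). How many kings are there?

Mori cannot reach Ueda in two steps.
Pham cannot reach Mori, Ueda, Dube in two steps.
Ueda reaches everyone (king).
Hale cannot reach Mori, Ueda in two steps.
Voss reaches everyone (king).
Dube reaches everyone (king).
Blom cannot reach Mori, Ueda, Voss, Dube in two steps.
Sato cannot reach Mori, Ueda in two steps.
Kask cannot reach Mori, Ueda, Dube in two steps.
Kings: Ueda, Voss, Dube — 3.

3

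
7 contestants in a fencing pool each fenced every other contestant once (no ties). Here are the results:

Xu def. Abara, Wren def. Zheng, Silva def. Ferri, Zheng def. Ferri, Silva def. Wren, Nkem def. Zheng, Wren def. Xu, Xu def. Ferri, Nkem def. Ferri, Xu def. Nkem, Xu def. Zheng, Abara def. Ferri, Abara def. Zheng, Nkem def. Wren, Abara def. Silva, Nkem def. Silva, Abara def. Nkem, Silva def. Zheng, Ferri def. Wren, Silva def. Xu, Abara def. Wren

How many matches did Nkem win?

4

Nkem's results: beat Wren, Zheng, Ferri, Silva; lost to Abara, Xu.
That is 4 wins.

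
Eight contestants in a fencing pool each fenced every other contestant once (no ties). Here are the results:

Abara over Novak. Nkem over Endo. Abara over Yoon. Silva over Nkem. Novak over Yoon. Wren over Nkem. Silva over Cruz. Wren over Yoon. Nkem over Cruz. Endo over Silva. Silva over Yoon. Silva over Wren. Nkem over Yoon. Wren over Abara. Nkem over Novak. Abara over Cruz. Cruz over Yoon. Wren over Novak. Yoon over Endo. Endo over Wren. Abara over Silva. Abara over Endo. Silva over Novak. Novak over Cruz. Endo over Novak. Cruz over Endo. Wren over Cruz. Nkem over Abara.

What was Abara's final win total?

Abara's results: beat Yoon, Novak, Cruz, Endo, Silva; lost to Wren, Nkem.
That is 5 wins.

5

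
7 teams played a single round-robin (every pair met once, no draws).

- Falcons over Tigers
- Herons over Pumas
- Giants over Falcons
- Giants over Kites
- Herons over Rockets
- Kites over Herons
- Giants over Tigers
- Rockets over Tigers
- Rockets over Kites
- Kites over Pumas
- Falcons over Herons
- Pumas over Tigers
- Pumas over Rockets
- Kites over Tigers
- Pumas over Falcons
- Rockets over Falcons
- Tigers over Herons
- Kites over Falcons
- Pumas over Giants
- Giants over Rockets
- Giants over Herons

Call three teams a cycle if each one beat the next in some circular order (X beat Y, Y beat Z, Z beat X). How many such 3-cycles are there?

Win totals: Pumas 4, Falcons 2, Tigers 1, Giants 5, Rockets 3, Kites 4, Herons 2.
A team with w wins dominates both others in C(w,2) triples; summing gives 6 + 1 + 0 + 10 + 3 + 6 + 1 = 27 transitive triples.
Total triples C(7,3) = 35, so cyclic triples = 35 − 27 = 8.

8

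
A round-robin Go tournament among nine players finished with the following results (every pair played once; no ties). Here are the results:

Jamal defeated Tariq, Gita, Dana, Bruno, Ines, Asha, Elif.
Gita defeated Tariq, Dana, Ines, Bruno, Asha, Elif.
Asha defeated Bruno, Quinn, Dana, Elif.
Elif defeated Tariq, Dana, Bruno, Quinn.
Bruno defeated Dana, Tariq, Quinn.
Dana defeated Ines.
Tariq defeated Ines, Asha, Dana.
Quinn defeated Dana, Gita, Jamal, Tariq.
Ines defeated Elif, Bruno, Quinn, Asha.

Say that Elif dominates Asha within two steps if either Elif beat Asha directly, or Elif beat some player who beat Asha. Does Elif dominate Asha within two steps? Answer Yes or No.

Elif did not beat Asha directly.
Elif beat Tariq, Quinn, Bruno, Dana. Of those, Tariq beat Asha.

Yes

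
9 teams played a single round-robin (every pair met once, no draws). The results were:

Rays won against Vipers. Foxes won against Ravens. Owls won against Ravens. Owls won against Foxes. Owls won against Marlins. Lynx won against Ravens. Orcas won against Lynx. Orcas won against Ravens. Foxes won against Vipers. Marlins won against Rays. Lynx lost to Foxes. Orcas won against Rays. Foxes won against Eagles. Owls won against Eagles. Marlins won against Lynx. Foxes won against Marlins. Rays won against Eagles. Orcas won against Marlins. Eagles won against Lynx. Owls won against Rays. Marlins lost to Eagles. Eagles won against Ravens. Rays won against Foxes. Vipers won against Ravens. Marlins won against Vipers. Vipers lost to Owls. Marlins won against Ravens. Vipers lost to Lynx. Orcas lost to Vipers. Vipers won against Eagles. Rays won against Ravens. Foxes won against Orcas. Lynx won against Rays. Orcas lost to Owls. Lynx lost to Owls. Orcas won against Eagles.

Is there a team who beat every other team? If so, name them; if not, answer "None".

Owls has 8 wins out of 8 opponents — a perfect record.

Owls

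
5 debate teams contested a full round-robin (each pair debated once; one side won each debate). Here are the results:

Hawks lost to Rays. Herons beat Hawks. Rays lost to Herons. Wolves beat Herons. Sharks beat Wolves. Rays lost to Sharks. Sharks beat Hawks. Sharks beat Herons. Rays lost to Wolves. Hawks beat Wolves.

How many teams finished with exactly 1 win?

2

Win totals: Wolves 2, Rays 1, Herons 2, Sharks 4, Hawks 1.
Exactly 1: Rays, Hawks — 2 teams.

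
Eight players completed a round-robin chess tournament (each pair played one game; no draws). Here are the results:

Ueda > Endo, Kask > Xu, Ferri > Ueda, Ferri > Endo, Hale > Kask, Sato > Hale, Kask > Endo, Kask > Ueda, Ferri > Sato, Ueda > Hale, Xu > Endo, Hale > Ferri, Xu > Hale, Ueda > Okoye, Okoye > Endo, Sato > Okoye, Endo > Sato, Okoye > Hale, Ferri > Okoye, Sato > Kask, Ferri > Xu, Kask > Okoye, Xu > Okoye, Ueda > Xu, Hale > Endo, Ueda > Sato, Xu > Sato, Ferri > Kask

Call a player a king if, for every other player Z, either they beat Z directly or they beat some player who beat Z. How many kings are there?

4

Xu cannot reach Ueda in two steps.
Ueda reaches everyone (king).
Sato reaches everyone (king).
Endo cannot reach Xu, Ueda, Ferri in two steps.
Ferri reaches everyone (king).
Okoye cannot reach Xu, Ueda in two steps.
Kask cannot reach Ferri in two steps.
Hale reaches everyone (king).
Kings: Ueda, Sato, Ferri, Hale — 4.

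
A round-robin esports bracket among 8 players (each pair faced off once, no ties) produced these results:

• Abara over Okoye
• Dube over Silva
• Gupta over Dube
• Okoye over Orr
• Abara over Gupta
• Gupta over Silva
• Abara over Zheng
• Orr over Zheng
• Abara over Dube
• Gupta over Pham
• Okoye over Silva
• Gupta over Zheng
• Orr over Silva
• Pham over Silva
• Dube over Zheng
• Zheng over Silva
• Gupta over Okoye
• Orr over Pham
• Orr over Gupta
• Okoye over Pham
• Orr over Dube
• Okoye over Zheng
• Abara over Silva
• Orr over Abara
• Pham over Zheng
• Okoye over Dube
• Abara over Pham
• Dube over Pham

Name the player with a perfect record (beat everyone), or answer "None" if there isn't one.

Highest win total is Orr with 6 (out of 7 possible).
Orr lost to Okoye, so no player went undefeated.

None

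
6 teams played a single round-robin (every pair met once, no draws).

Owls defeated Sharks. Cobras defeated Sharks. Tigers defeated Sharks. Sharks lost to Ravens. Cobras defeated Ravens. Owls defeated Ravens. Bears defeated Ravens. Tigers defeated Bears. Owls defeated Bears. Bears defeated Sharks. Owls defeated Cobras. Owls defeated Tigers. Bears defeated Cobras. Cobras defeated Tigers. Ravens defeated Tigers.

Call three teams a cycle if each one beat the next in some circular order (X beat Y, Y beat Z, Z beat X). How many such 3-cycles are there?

2

Win totals: Ravens 2, Owls 5, Cobras 3, Bears 3, Tigers 2, Sharks 0.
A team with w wins dominates both others in C(w,2) triples; summing gives 1 + 10 + 3 + 3 + 1 + 0 = 18 transitive triples.
Total triples C(6,3) = 20, so cyclic triples = 20 − 18 = 2.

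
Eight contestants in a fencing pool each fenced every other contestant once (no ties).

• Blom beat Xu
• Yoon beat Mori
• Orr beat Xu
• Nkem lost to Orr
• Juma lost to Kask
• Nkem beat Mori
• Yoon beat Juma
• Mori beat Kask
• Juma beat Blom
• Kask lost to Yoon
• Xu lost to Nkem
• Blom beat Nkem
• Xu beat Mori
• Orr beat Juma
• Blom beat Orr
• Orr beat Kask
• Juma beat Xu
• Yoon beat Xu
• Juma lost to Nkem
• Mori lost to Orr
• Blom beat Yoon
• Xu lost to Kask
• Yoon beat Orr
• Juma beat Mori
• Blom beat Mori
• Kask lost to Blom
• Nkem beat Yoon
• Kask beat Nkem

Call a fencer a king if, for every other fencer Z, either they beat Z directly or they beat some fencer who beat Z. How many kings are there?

5

Xu cannot reach Blom, Nkem, Juma, Orr, Yoon in two steps.
Blom reaches everyone (king).
Nkem reaches everyone (king).
Kask cannot reach Orr in two steps.
Mori cannot reach Blom, Orr, Yoon in two steps.
Juma reaches everyone (king).
Orr reaches everyone (king).
Yoon reaches everyone (king).
Kings: Blom, Nkem, Juma, Orr, Yoon — 5.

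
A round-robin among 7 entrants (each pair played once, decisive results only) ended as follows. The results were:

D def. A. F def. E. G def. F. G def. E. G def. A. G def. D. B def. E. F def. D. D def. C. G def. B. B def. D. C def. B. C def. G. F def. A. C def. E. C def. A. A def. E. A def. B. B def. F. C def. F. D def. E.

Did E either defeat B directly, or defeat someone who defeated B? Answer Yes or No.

No

E did not beat B directly.
E beat no one, so there is no intermediate entrant.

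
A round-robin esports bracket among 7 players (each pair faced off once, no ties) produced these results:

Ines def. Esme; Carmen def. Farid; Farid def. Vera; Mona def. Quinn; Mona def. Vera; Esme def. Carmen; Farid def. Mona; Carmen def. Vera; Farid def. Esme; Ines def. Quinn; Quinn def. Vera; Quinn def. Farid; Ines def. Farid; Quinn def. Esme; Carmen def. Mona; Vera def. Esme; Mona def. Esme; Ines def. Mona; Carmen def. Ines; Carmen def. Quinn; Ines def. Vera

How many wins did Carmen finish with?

5

Carmen's results: beat Farid, Quinn, Ines, Mona, Vera; lost to Esme.
That is 5 wins.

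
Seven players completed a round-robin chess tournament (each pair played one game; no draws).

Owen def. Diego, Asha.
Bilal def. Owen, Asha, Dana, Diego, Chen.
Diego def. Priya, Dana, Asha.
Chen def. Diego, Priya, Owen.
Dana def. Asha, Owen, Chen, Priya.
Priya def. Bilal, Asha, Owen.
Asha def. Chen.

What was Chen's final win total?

3

Chen's results: beat Diego, Owen, Priya; lost to Dana, Bilal, Asha.
That is 3 wins.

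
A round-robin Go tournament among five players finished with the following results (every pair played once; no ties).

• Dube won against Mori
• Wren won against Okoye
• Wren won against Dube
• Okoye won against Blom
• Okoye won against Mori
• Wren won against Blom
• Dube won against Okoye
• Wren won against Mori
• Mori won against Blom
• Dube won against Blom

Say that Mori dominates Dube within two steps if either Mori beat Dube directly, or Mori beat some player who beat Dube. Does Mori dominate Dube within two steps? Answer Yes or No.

No

Mori did not beat Dube directly.
Mori beat Blom, but each of them lost to Dube. No two-step path.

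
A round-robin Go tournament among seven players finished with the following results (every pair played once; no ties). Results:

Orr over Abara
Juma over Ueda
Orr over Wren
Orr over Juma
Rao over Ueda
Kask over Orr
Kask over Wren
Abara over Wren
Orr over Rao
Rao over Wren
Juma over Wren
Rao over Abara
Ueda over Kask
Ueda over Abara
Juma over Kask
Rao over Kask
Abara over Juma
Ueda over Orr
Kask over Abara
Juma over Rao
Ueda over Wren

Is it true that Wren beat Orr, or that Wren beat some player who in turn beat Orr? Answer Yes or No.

No

Wren did not beat Orr directly.
Wren beat no one, so there is no intermediate player.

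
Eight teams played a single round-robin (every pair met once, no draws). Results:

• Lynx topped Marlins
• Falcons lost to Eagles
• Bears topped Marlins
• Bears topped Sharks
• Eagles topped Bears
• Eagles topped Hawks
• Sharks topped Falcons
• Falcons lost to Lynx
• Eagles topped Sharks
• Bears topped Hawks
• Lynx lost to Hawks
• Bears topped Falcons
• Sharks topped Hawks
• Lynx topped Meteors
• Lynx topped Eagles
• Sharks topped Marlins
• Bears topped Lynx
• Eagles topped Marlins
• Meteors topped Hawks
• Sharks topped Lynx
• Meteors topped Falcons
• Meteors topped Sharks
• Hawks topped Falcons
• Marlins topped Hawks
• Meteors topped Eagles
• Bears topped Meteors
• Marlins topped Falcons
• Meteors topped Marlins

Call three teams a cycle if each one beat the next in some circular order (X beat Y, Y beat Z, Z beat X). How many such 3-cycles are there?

7

Win totals: Lynx 4, Marlins 2, Hawks 2, Meteors 5, Falcons 0, Eagles 5, Sharks 4, Bears 6.
A team with w wins dominates both others in C(w,2) triples; summing gives 6 + 1 + 1 + 10 + 0 + 10 + 6 + 15 = 49 transitive triples.
Total triples C(8,3) = 56, so cyclic triples = 56 − 49 = 7.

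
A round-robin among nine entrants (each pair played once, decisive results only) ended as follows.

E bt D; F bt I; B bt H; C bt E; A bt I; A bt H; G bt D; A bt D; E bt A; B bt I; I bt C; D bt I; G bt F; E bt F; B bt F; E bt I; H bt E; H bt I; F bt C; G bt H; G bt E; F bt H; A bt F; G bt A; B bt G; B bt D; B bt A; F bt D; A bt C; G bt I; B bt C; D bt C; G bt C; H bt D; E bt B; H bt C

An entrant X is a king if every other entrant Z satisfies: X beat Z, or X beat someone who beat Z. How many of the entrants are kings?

3

A cannot reach B, G in two steps.
B reaches everyone (king).
C cannot reach G, H in two steps.
D cannot reach A, B, F, G, H in two steps.
E reaches everyone (king).
F cannot reach A, B, G in two steps.
G reaches everyone (king).
H cannot reach G in two steps.
I cannot reach A, B, D, F, G, H in two steps.
Kings: B, E, G — 3.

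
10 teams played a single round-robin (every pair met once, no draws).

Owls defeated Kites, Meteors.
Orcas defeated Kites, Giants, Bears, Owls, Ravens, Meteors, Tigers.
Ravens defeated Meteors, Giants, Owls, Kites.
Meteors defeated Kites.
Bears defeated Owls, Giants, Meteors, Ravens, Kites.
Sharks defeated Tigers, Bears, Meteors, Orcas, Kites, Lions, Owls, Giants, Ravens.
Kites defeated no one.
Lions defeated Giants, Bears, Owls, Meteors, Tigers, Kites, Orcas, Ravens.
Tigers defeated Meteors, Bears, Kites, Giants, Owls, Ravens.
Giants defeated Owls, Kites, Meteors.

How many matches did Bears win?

Bears' results: beat Ravens, Owls, Meteors, Giants, Kites; lost to Orcas, Lions, Tigers, Sharks.
That is 5 wins.

5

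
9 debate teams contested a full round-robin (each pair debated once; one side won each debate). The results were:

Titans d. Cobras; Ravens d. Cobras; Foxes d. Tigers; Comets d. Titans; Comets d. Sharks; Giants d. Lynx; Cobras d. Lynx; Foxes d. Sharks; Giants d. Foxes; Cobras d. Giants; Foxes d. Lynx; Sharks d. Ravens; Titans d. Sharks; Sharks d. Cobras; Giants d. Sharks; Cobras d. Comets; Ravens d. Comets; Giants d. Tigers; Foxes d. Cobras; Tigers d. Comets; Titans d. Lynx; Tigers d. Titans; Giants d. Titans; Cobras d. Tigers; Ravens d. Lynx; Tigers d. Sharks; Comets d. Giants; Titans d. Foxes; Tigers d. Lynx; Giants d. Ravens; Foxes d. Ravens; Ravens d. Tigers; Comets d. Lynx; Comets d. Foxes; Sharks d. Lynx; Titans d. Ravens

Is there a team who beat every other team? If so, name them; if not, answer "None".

None

Highest win total is Giants with 6 (out of 8 possible).
Giants lost to Comets, Cobras, so no team went undefeated.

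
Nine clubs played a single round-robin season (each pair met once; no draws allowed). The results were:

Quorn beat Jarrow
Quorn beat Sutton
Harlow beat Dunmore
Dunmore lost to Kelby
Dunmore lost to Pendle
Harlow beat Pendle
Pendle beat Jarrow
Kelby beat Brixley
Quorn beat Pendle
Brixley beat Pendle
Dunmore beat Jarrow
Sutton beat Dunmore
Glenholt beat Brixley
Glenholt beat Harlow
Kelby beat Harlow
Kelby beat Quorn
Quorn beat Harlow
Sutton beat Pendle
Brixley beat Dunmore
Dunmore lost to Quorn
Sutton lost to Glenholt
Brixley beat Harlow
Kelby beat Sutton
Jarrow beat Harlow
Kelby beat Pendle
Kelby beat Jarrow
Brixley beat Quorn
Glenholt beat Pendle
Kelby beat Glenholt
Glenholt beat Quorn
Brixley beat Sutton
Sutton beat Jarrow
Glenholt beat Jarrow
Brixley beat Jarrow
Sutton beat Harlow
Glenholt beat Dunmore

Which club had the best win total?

Win totals: Brixley 6, Harlow 2, Glenholt 7, Dunmore 1, Pendle 2, Sutton 4, Kelby 8, Quorn 5, Jarrow 1.
Kelby leads with 8 wins (next highest: 7).

Kelby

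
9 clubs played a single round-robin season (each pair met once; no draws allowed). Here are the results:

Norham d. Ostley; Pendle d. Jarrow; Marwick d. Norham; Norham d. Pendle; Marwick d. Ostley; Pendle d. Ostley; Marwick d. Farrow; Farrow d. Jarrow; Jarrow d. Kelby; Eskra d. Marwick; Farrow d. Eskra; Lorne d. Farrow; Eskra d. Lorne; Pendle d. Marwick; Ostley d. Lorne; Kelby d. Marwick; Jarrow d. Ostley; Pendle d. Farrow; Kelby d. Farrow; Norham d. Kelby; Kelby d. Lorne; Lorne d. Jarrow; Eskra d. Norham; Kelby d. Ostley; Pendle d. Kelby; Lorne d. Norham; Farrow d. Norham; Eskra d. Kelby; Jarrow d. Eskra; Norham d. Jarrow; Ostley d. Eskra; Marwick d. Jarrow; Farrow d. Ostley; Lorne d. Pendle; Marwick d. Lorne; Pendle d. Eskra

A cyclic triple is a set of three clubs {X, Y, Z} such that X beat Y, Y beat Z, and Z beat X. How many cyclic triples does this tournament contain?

Win totals: Marwick 5, Farrow 4, Eskra 4, Pendle 6, Ostley 2, Norham 4, Kelby 4, Jarrow 3, Lorne 4.
A club with w wins dominates both others in C(w,2) triples; summing gives 10 + 6 + 6 + 15 + 1 + 6 + 6 + 3 + 6 = 59 transitive triples.
Total triples C(9,3) = 84, so cyclic triples = 84 − 59 = 25.

25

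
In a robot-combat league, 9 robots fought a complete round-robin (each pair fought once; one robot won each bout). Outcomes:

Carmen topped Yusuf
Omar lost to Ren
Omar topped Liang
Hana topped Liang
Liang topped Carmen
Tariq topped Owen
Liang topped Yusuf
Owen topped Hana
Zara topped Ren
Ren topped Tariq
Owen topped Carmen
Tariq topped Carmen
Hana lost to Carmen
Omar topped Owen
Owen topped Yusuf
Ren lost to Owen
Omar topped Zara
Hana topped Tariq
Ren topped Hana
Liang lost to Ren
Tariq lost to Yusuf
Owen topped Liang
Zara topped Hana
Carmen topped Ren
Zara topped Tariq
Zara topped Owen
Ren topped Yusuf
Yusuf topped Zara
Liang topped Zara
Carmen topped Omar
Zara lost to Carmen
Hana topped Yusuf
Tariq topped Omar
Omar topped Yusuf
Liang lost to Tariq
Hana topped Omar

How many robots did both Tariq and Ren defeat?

2

Tariq beat: Liang, Omar, Owen, Carmen.
Ren beat: Liang, Tariq, Omar, Hana, Yusuf.
Both beat: Liang, Omar — 2.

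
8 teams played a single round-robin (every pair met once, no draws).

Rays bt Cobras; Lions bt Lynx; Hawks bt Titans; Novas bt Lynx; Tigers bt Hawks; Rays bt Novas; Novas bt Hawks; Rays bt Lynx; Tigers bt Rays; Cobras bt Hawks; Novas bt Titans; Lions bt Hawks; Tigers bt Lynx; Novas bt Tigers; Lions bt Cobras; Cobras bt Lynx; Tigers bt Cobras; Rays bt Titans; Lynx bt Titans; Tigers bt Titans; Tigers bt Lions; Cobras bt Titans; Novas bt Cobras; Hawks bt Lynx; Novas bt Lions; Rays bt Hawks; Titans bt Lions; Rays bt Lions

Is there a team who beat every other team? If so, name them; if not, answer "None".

None

Highest win total is Tigers with 6 (out of 7 possible).
Tigers lost to Novas, so no team went undefeated.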